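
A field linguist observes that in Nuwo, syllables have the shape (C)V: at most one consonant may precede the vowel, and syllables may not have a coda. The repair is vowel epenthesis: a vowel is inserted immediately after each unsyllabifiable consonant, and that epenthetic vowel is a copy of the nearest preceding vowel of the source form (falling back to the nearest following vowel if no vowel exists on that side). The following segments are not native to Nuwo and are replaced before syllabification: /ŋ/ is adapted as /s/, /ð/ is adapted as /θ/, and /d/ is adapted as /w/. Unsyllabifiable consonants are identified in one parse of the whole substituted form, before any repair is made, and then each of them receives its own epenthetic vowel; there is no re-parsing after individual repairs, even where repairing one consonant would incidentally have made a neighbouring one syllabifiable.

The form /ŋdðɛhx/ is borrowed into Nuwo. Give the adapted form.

sɛwɛθɛhɛxɛ

Substitution: /ŋ/ → /s/, /d/ → /w/, /ð/ → /θ/, giving /swθɛhx/.
Syllabifying with onset maximization leaves /s/, /w/, /h/, /x/ stranded (no codas are permitted; onsets are limited to one consonant).
Epenthesis after each stranded consonant: /s/ → /sɛ/, /w/ → /wɛ/, /h/ → /hɛ/, /x/ → /xɛ/.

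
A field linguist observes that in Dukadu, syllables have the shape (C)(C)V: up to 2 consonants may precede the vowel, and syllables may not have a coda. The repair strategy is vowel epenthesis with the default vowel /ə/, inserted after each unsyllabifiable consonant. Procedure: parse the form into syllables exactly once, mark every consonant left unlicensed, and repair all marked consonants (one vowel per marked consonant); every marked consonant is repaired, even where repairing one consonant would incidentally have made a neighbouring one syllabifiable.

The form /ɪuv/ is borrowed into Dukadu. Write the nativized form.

ɪuvə

Syllabifying with onset maximization leaves /v/ stranded (no codas are permitted; onsets may contain at most 2 consonants).
Each unlicensed consonant becomes the onset of a new syllable: /v/ → /və/.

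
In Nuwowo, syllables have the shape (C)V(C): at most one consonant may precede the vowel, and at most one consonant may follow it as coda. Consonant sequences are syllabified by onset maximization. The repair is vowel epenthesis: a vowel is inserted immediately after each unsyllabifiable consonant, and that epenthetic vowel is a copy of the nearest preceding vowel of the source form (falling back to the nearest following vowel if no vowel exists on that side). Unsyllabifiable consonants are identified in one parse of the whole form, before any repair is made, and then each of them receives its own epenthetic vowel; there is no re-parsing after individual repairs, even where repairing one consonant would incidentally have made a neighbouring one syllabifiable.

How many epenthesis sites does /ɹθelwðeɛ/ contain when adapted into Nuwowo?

The unsyllabifiable consonants are /ɹ/, /w/; each receives one epenthetic vowel.

2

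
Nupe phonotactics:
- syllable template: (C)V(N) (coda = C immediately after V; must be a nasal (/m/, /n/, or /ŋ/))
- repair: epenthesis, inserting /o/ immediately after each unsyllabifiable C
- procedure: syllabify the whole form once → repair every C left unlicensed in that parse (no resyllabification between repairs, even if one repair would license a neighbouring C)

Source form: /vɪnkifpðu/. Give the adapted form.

Syllabifying with onset maximization leaves /f/, /p/ stranded (only a nasal (/m/, /n/, or /ŋ/) is licensed in coda position; onsets are limited to one consonant).
Each unlicensed consonant becomes the onset of a new syllable: /f/ → /fo/, /p/ → /po/.

vɪnkifopoðu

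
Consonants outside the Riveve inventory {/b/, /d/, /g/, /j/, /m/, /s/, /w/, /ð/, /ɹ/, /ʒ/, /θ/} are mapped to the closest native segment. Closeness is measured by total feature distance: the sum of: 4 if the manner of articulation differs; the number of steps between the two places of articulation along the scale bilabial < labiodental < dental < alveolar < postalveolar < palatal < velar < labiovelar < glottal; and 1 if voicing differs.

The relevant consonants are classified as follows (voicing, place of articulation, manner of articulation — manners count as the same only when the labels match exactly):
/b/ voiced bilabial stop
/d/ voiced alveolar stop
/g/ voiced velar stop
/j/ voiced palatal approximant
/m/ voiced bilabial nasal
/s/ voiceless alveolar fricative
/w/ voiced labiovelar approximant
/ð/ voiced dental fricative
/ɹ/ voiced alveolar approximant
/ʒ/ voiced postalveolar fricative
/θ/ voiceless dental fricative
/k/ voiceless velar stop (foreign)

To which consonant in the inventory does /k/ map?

g

/g/ is closest: same manner (stop), place distance 0 (velar→velar), voicing differs (+1); total 1. Next closest is /d/ at distance 4.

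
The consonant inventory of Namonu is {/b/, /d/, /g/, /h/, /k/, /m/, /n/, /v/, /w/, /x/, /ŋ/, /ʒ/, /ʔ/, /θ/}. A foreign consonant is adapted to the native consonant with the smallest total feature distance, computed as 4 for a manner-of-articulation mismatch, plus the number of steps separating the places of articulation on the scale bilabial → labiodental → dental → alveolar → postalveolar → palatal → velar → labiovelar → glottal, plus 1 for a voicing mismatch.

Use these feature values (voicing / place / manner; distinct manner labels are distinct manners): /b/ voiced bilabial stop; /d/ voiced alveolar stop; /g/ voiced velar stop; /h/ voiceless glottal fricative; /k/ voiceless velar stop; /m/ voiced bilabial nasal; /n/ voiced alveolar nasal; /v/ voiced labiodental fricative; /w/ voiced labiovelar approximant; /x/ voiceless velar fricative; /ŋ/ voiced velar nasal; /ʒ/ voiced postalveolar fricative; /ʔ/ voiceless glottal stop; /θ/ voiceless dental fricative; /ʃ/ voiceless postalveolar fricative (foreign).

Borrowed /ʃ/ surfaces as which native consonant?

ʒ

/ʒ/ is closest: same manner (fricative), place distance 0 (postalveolar→postalveolar), voicing differs (+1); total 1. Next closest is /x/ at distance 2.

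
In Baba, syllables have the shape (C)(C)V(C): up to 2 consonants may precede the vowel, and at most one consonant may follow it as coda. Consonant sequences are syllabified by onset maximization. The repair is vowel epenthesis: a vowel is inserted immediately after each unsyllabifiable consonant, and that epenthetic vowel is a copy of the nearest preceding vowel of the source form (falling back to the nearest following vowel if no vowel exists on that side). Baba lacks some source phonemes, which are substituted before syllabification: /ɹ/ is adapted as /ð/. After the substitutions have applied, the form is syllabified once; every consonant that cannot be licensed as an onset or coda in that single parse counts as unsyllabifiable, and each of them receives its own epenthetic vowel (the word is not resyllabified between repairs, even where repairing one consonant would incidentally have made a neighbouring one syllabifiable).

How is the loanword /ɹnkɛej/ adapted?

Substitution: /ɹ/ → /ð/, giving /ðnkɛej/.
Under (C)(C)V(C), the unsyllabifiable consonants are /ð/ (at most one coda consonant is licensed; onsets may contain at most 2 consonants).
Each unlicensed consonant becomes the onset of a new syllable: /ð/ → /ðɛ/.

ðɛnkɛej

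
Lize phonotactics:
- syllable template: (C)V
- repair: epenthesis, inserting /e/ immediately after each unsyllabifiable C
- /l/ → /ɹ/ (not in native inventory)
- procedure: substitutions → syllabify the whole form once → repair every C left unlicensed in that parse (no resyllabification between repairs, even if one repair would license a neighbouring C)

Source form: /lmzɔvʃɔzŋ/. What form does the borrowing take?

Substitution: /l/ → /ɹ/, giving /ɹmzɔvʃɔzŋ/.
Under (C)V, the unsyllabifiable consonants are /ɹ/, /m/, /v/, /z/, /ŋ/ (no codas are permitted; onsets are limited to one consonant).
Each unlicensed consonant becomes the onset of a new syllable: /ɹ/ → /ɹe/, /m/ → /me/, /v/ → /ve/, /z/ → /ze/, /ŋ/ → /ŋe/.

ɹemezɔveʃɔzeŋe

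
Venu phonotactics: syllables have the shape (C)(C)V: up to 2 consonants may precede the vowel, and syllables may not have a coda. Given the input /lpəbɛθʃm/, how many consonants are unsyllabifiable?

The consonants /θ/, /ʃ/, /m/ cannot be parsed into a legal (C)(C)V syllable (no codas are permitted; onsets may contain at most 2 consonants).

3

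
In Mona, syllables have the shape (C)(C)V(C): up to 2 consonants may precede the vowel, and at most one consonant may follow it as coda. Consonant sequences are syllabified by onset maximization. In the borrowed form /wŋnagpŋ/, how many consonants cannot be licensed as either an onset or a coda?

Under (C)(C)V(C), the unsyllabifiable consonants are /w/, /p/, /ŋ/ (at most one coda consonant is licensed; onsets may contain at most 2 consonants).

3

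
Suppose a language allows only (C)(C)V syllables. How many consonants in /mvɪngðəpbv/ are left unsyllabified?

4

Under (C)(C)V, the unsyllabifiable consonants are /n/, /p/, /b/, /v/ (no codas are permitted; onsets may contain at most 2 consonants).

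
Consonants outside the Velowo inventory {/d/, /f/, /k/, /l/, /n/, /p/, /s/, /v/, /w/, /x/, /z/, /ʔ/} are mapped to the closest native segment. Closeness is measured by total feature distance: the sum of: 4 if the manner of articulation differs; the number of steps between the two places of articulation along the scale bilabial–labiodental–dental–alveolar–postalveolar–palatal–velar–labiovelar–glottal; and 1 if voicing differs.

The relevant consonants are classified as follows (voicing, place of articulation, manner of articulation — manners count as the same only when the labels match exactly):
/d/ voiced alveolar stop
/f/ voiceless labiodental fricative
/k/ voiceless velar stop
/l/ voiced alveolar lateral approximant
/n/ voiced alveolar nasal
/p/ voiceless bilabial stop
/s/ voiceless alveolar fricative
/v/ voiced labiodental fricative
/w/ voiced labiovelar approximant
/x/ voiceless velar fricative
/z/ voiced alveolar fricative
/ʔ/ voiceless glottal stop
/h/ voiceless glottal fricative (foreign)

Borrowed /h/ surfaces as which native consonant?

x

/x/ is closest: same manner (fricative), place distance 2 (glottal→velar), same voicing; total 2. Next closest is /ʔ/ at distance 4.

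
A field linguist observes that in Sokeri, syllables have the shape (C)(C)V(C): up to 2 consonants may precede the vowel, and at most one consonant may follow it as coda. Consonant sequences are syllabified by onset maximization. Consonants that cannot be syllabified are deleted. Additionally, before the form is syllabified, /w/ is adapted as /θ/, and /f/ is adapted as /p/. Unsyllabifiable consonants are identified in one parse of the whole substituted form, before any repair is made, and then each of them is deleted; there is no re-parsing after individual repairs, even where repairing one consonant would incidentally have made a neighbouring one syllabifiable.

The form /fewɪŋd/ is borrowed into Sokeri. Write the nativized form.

peθɪŋ

Substitution: /f/ → /p/, /w/ → /θ/, giving /peθɪŋd/.
The consonants /d/ cannot be parsed into a legal (C)(C)V(C) syllable (at most one coda consonant is licensed; onsets may contain at most 2 consonants).
Each unlicensed consonant is deleted: /d/.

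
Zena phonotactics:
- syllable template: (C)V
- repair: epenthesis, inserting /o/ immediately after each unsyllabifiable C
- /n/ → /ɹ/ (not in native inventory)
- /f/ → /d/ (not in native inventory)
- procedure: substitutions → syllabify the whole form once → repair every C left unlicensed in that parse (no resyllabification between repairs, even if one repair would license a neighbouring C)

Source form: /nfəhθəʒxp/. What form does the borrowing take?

Substitution: /n/ → /ɹ/, /f/ → /d/, giving /ɹdəhθəʒxp/.
Syllabifying with onset maximization leaves /ɹ/, /h/, /ʒ/, /x/, /p/ stranded (no codas are permitted; onsets are limited to one consonant).
Each unlicensed consonant becomes the onset of a new syllable: /ɹ/ → /ɹo/, /h/ → /ho/, /ʒ/ → /ʒo/, /x/ → /xo/, /p/ → /po/.

ɹodəhoθəʒoxopo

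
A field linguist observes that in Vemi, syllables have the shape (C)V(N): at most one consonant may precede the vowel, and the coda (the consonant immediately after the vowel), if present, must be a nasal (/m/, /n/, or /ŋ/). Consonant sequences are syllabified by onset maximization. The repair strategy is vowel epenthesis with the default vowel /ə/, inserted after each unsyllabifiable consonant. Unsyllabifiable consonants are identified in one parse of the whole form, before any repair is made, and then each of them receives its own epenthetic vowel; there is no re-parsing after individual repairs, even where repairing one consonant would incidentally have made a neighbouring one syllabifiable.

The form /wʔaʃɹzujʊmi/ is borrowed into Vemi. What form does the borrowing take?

The consonants /w/, /ʃ/, /ɹ/ cannot be parsed into a legal (C)V(N) syllable (only a nasal (/m/, /n/, or /ŋ/) is licensed in coda position; onsets are limited to one consonant).
Each unlicensed consonant becomes the onset of a new syllable: /w/ → /wə/, /ʃ/ → /ʃə/, /ɹ/ → /ɹə/.

wəʔaʃəɹəzujʊmi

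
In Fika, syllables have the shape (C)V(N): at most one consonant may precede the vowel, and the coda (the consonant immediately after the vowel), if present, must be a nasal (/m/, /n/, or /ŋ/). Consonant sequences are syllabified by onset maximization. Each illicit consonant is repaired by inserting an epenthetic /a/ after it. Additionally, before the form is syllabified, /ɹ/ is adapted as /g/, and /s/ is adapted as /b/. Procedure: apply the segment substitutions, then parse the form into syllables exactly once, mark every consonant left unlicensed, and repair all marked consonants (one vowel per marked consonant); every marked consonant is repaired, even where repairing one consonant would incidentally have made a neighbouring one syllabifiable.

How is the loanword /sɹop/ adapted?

Substitution: /s/ → /b/, /ɹ/ → /g/, giving /bgop/.
Syllabifying with onset maximization leaves /b/, /p/ stranded (only a nasal (/m/, /n/, or /ŋ/) is licensed in coda position; onsets are limited to one consonant).
Each unlicensed consonant becomes the onset of a new syllable: /b/ → /ba/, /p/ → /pa/.

bagopa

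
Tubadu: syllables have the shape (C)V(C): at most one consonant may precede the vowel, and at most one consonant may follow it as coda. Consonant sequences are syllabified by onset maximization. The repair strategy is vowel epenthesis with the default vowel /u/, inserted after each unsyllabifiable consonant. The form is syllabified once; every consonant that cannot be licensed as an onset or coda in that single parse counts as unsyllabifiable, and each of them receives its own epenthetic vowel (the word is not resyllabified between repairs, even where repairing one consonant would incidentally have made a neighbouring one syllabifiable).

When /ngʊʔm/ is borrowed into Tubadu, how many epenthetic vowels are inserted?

2

The unsyllabifiable consonants are /n/, /m/; each receives one epenthetic vowel.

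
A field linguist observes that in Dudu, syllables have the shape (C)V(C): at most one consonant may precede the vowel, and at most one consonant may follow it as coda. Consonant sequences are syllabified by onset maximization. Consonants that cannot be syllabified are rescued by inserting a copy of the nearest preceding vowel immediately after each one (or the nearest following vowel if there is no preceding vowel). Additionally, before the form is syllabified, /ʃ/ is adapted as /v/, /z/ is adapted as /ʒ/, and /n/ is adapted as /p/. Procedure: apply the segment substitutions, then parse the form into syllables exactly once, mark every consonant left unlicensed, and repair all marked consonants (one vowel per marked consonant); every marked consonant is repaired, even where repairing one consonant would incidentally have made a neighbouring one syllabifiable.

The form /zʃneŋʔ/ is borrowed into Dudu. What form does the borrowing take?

ʒevepeŋʔe

Substitution: /z/ → /ʒ/, /ʃ/ → /v/, /n/ → /p/, giving /ʒvpeŋʔ/.
Under (C)V(C), the unsyllabifiable consonants are /ʒ/, /v/, /ʔ/ (at most one coda consonant is licensed; onsets are limited to one consonant).
Inserting the epenthetic vowel yields /ʒ/ → /ʒe/, /v/ → /ve/, /ʔ/ → /ʔe/.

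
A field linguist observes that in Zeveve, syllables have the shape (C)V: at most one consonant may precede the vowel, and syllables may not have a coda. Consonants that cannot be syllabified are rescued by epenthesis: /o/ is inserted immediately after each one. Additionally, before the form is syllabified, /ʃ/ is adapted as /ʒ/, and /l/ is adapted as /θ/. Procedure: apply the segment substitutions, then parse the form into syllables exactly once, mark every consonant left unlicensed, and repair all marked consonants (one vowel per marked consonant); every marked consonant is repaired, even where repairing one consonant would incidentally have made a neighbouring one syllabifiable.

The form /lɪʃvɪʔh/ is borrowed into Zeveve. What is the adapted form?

θɪʒovɪʔoho

Substitution: /l/ → /θ/, /ʃ/ → /ʒ/, giving /θɪʒvɪʔh/.
The consonants /ʒ/, /ʔ/, /h/ cannot be parsed into a legal (C)V syllable (no codas are permitted; onsets are limited to one consonant).
Inserting the epenthetic vowel yields /ʒ/ → /ʒo/, /ʔ/ → /ʔo/, /h/ → /ho/.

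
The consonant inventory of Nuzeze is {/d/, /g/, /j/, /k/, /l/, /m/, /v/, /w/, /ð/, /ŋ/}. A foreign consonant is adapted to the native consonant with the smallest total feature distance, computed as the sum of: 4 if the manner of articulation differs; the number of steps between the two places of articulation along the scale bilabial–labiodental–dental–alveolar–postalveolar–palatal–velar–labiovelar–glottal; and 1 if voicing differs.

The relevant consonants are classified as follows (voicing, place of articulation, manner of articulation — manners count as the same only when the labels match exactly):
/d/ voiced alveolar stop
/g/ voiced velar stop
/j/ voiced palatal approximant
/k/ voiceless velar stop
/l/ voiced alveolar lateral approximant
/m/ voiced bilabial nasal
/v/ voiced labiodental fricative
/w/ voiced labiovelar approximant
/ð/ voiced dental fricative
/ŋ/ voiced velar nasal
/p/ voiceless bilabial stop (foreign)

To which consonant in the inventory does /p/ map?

d

/d/ is closest: same manner (stop), place distance 3 (bilabial→alveolar), voicing differs (+1); total 4. Next closest is /m/ at distance 5.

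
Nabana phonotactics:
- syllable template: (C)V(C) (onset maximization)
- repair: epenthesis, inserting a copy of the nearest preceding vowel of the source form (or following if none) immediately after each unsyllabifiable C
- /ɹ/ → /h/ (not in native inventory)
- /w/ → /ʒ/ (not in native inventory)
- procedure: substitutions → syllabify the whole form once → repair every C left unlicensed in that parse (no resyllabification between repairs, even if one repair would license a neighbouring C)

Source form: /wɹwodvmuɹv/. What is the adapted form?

ʒohoʒodvomuhvu

Substitution: /w/ → /ʒ/, /ɹ/ → /h/, giving /ʒhʒodvmuhv/.
Under (C)V(C), the unsyllabifiable consonants are /ʒ/, /h/, /v/, /v/ (at most one coda consonant is licensed; onsets are limited to one consonant).
Inserting the epenthetic vowel yields /ʒ/ → /ʒo/, /h/ → /ho/, /v/ → /vo/, /v/ → /vu/.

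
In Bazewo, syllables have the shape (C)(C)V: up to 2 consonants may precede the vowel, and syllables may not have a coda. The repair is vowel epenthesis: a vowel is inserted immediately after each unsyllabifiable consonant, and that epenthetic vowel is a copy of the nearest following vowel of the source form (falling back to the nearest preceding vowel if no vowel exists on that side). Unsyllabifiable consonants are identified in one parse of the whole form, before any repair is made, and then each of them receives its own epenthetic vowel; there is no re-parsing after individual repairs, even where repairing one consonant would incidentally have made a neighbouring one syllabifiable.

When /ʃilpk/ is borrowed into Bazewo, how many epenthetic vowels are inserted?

3

The unsyllabifiable consonants are /l/, /p/, /k/; each receives one epenthetic vowel.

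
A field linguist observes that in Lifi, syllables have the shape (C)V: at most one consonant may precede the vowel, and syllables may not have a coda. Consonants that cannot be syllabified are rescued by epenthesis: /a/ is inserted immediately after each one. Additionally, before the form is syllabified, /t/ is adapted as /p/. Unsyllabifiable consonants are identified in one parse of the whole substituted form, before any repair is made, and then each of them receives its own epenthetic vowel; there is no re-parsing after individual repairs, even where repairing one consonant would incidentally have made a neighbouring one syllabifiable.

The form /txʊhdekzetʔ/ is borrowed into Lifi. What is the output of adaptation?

paxʊhadekazepaʔa

Substitution: /t/ → /p/, giving /pxʊhdekzepʔ/.
Syllabifying with onset maximization leaves /p/, /h/, /k/, /p/, /ʔ/ stranded (no codas are permitted; onsets are limited to one consonant).
Each unlicensed consonant becomes the onset of a new syllable: /p/ → /pa/, /h/ → /ha/, /k/ → /ka/, /p/ → /pa/, /ʔ/ → /ʔa/.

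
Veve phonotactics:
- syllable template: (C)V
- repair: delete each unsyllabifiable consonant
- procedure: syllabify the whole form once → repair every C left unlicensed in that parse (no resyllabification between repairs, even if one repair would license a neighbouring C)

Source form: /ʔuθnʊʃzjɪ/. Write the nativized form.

ʔunʊjɪ

The consonants /θ/, /ʃ/, /z/ cannot be parsed into a legal (C)V syllable (no codas are permitted; onsets are limited to one consonant).
Deleting the stranded consonants removes /θ/, /ʃ/, /z/.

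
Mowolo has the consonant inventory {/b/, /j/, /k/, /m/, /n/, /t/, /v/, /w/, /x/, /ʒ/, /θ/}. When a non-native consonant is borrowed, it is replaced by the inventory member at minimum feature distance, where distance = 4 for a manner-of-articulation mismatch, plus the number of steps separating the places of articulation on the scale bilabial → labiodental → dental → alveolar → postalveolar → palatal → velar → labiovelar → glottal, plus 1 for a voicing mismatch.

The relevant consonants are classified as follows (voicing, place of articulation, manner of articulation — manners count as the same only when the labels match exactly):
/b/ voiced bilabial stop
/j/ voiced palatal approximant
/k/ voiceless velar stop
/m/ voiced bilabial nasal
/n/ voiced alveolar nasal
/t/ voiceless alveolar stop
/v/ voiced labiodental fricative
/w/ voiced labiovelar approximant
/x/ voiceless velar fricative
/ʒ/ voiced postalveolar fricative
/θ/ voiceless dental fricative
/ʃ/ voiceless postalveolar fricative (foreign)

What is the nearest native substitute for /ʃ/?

ʒ

/ʒ/ is closest: same manner (fricative), place distance 0 (postalveolar→postalveolar), voicing differs (+1); total 1. Next closest is /x/ at distance 2.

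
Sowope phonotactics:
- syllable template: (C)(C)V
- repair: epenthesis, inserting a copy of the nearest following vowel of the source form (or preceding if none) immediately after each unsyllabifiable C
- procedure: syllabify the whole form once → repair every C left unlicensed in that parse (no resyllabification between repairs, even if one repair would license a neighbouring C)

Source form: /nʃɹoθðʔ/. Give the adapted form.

noʃɹoθoðoʔo

Under (C)(C)V, the unsyllabifiable consonants are /n/, /θ/, /ð/, /ʔ/ (no codas are permitted; onsets may contain at most 2 consonants).
Inserting the epenthetic vowel yields /n/ → /no/, /θ/ → /θo/, /ð/ → /ðo/, /ʔ/ → /ʔo/.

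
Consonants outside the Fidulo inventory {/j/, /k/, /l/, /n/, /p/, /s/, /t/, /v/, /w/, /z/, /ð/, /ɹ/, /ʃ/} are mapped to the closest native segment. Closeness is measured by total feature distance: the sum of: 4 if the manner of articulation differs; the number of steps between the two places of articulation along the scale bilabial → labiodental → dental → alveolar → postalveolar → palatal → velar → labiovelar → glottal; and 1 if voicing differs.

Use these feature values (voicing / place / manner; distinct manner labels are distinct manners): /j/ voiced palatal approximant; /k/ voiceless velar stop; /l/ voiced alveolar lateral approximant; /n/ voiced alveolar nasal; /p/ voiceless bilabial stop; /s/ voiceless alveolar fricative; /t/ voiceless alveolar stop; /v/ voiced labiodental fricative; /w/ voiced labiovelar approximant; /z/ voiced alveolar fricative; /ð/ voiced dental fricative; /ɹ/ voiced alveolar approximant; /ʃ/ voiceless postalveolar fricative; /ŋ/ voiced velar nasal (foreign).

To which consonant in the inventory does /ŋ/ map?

/n/ is closest: same manner (nasal), place distance 3 (velar→alveolar), same voicing; total 3. Next closest is /j/ at distance 5.

n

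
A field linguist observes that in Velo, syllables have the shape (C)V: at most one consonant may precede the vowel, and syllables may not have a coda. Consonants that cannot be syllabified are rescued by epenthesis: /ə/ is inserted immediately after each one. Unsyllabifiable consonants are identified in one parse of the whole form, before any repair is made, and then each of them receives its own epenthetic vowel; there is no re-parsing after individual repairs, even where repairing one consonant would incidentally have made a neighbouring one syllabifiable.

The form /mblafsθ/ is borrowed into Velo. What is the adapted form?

The consonants /m/, /b/, /f/, /s/, /θ/ cannot be parsed into a legal (C)V syllable (no codas are permitted; onsets are limited to one consonant).
Each unlicensed consonant becomes the onset of a new syllable: /m/ → /mə/, /b/ → /bə/, /f/ → /fə/, /s/ → /sə/, /θ/ → /θə/.

məbəlafəsəθə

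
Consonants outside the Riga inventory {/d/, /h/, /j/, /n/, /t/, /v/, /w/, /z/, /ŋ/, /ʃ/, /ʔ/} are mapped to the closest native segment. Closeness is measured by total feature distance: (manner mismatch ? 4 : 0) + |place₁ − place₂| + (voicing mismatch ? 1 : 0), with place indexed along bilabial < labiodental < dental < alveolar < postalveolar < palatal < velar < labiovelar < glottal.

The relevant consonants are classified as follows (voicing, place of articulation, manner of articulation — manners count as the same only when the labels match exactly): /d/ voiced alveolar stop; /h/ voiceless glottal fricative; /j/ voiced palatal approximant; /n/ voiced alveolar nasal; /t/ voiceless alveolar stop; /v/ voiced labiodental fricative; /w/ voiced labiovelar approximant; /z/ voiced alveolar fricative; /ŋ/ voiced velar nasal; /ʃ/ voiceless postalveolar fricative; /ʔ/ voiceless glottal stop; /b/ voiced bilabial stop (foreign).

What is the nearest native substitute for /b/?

/d/ is closest: same manner (stop), place distance 3 (bilabial→alveolar), same voicing; total 3. Next closest is /t/ at distance 4.

d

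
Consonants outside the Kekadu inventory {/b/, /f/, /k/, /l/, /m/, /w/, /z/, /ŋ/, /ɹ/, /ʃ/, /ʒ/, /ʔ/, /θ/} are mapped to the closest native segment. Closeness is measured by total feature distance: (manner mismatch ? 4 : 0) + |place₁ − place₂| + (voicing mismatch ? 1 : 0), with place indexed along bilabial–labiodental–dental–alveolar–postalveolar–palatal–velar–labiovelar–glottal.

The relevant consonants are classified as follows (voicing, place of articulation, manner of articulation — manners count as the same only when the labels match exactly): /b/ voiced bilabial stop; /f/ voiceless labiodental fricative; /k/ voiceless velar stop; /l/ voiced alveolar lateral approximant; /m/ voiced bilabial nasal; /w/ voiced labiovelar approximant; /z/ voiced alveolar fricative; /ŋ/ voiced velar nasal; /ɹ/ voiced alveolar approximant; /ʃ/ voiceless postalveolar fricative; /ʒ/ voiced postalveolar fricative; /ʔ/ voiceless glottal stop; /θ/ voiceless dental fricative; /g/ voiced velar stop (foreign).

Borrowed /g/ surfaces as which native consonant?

k

/k/ is closest: same manner (stop), place distance 0 (velar→velar), voicing differs (+1); total 1. Next closest is /ʔ/ at distance 3.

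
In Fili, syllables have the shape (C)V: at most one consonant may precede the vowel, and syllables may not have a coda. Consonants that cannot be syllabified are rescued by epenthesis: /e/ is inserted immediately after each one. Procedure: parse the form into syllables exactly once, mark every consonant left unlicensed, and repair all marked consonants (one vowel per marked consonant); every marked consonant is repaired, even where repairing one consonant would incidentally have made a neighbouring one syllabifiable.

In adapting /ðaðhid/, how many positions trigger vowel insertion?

2

The unsyllabifiable consonants are /ð/, /d/; each receives one epenthetic vowel.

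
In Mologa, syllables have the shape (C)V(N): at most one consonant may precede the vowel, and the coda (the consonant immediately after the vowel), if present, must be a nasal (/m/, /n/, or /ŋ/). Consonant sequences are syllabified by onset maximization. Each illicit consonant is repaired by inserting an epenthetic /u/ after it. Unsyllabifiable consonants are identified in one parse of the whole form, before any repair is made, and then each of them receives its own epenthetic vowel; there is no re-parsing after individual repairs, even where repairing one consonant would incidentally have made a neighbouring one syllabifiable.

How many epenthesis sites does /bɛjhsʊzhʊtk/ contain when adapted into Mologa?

5

The unsyllabifiable consonants are /j/, /h/, /z/, /t/, /k/; each receives one epenthetic vowel.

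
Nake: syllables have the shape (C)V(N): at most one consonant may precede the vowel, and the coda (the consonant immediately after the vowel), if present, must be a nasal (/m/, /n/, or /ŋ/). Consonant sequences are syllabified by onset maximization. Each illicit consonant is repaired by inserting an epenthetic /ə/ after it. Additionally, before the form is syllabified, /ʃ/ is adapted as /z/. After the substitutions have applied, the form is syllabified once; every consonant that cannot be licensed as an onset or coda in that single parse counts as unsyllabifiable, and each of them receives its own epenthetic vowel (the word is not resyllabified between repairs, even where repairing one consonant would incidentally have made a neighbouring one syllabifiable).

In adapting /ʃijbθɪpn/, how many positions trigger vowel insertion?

After substitution the input is /zijbθɪpn/.
The unsyllabifiable consonants are /j/, /b/, /p/, /n/; each receives one epenthetic vowel.

4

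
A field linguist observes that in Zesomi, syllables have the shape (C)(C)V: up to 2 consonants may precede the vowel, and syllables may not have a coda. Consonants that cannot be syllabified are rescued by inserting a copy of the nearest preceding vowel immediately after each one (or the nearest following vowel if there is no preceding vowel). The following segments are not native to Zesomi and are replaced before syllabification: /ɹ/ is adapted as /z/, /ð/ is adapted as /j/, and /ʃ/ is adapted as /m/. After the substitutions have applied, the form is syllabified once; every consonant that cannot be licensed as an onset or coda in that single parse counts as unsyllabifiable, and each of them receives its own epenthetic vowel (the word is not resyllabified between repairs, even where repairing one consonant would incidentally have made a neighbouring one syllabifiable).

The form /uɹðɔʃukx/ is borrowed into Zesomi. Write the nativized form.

Substitution: /ɹ/ → /z/, /ð/ → /j/, /ʃ/ → /m/, giving /uzjɔmukx/.
Under (C)(C)V, the unsyllabifiable consonants are /k/, /x/ (no codas are permitted; onsets may contain at most 2 consonants).
Inserting the epenthetic vowel yields /k/ → /ku/, /x/ → /xu/.

uzjɔmukuxu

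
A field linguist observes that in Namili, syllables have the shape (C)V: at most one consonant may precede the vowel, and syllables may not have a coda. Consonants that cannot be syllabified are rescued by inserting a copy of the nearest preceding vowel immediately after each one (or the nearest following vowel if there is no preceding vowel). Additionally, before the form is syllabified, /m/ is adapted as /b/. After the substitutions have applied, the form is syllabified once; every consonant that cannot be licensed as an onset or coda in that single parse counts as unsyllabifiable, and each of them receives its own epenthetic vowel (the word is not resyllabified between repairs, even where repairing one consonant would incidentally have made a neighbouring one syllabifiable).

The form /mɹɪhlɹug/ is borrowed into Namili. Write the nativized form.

bɪɹɪhɪlɪɹugu

Substitution: /m/ → /b/, giving /bɹɪhlɹug/.
Under (C)V, the unsyllabifiable consonants are /b/, /h/, /l/, /g/ (no codas are permitted; onsets are limited to one consonant).
Epenthesis after each stranded consonant: /b/ → /bɪ/, /h/ → /hɪ/, /l/ → /lɪ/, /g/ → /gu/.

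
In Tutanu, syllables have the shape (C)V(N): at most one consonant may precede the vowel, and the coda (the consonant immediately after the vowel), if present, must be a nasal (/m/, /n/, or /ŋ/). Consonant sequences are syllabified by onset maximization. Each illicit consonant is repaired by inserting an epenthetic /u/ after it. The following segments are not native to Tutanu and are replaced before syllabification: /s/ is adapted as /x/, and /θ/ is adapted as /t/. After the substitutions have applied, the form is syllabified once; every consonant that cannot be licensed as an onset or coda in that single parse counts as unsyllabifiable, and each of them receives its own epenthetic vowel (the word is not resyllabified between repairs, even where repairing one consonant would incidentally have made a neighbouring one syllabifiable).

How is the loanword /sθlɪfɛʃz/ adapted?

Substitution: /s/ → /x/, /θ/ → /t/, giving /xtlɪfɛʃz/.
Under (C)V(N), the unsyllabifiable consonants are /x/, /t/, /ʃ/, /z/ (only a nasal (/m/, /n/, or /ŋ/) is licensed in coda position; onsets are limited to one consonant).
Each unlicensed consonant becomes the onset of a new syllable: /x/ → /xu/, /t/ → /tu/, /ʃ/ → /ʃu/, /z/ → /zu/.

xutulɪfɛʃuzu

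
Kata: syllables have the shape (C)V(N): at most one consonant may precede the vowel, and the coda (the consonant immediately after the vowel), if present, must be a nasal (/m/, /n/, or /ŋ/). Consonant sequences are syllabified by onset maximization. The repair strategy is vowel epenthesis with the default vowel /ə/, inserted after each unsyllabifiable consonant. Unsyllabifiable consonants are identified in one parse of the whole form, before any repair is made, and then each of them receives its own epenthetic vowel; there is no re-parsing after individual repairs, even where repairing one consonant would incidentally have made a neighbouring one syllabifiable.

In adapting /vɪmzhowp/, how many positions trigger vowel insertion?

The unsyllabifiable consonants are /z/, /w/, /p/; each receives one epenthetic vowel.

3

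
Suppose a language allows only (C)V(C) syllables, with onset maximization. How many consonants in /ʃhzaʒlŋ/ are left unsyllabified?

4

Under (C)V(C), the unsyllabifiable consonants are /ʃ/, /h/, /l/, /ŋ/ (at most one coda consonant is licensed; onsets are limited to one consonant).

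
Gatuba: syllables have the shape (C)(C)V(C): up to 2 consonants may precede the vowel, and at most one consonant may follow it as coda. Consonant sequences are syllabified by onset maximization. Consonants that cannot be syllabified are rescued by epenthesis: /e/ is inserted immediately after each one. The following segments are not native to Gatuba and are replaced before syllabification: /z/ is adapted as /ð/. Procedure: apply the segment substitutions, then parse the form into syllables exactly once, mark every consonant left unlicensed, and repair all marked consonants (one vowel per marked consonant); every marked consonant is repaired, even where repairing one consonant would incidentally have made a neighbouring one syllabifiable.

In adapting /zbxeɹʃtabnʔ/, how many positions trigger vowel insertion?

After substitution the input is /ðbxeɹʃtabnʔ/.
The unsyllabifiable consonants are /ð/, /n/, /ʔ/; each receives one epenthetic vowel.

3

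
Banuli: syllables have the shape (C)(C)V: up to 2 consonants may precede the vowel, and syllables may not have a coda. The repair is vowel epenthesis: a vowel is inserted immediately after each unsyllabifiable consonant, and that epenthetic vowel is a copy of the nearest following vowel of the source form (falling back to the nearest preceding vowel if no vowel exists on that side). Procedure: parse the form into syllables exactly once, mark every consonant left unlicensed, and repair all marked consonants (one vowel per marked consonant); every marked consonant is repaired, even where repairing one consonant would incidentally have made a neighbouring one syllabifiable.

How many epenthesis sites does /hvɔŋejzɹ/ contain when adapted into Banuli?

The unsyllabifiable consonants are /j/, /z/, /ɹ/; each receives one epenthetic vowel.

3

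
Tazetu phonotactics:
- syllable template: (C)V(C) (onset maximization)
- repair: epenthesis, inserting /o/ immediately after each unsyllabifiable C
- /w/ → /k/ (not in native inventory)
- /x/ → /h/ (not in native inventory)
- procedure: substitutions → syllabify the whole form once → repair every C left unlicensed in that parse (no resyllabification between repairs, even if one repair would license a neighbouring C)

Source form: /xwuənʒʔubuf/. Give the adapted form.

hokuənʒoʔubuf

Substitution: /x/ → /h/, /w/ → /k/, giving /hkuənʒʔubuf/.
Syllabifying with onset maximization leaves /h/, /ʒ/ stranded (at most one coda consonant is licensed; onsets are limited to one consonant).
Epenthesis after each stranded consonant: /h/ → /ho/, /ʒ/ → /ʒo/.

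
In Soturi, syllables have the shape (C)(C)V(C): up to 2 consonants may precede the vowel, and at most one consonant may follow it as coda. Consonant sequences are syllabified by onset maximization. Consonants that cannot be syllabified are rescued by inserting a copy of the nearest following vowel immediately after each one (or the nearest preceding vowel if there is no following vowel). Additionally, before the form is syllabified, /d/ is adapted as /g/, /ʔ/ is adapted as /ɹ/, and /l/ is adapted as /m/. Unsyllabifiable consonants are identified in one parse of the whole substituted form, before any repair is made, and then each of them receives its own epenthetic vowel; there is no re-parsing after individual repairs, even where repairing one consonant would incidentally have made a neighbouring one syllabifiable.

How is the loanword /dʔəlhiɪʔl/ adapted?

gɹəmhiɪɹmɪ

Substitution: /d/ → /g/, /ʔ/ → /ɹ/, /l/ → /m/, giving /gɹəmhiɪɹm/.
Syllabifying with onset maximization leaves /m/ stranded (at most one coda consonant is licensed; onsets may contain at most 2 consonants).
Inserting the epenthetic vowel yields /m/ → /mɪ/.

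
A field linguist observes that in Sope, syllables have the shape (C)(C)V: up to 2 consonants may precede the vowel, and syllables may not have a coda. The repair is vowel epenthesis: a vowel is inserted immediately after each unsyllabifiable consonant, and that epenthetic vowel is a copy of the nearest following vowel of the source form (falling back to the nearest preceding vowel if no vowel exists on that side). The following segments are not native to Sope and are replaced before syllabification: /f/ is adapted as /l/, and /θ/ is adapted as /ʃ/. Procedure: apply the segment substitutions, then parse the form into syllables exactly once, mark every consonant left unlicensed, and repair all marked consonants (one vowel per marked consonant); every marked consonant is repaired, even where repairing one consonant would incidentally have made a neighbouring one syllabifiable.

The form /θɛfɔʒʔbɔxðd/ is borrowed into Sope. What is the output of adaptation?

Substitution: /θ/ → /ʃ/, /f/ → /l/, giving /ʃɛlɔʒʔbɔxðd/.
Syllabifying with onset maximization leaves /ʒ/, /x/, /ð/, /d/ stranded (no codas are permitted; onsets may contain at most 2 consonants).
Epenthesis after each stranded consonant: /ʒ/ → /ʒɔ/, /x/ → /xɔ/, /ð/ → /ðɔ/, /d/ → /dɔ/.

ʃɛlɔʒɔʔbɔxɔðɔdɔ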